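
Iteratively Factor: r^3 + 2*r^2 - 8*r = (r)*(r^2 + 2*r - 8) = r*(r - 2)*(r + 4)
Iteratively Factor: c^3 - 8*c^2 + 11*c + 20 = (c - 5)*(c^2 - 3*c - 4) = (c - 5)*(c - 4)*(c + 1)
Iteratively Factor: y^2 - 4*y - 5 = (y - 5)*(y + 1)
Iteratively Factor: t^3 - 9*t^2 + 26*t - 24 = (t - 3)*(t^2 - 6*t + 8) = (t - 4)*(t - 3)*(t - 2)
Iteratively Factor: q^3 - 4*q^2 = (q)*(q^2 - 4*q) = q*(q - 4)*(q)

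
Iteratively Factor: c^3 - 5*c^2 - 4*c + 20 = (c + 2)*(c^2 - 7*c + 10) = (c - 2)*(c + 2)*(c - 5)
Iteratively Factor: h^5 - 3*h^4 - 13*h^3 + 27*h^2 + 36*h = (h + 1)*(h^4 - 4*h^3 - 9*h^2 + 36*h) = (h - 3)*(h + 1)*(h^3 - h^2 - 12*h) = (h - 4)*(h - 3)*(h + 1)*(h^2 + 3*h) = h*(h - 4)*(h - 3)*(h + 1)*(h + 3)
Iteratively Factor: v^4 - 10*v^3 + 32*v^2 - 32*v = (v - 2)*(v^3 - 8*v^2 + 16*v) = v*(v - 2)*(v^2 - 8*v + 16) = v*(v - 4)*(v - 2)*(v - 4)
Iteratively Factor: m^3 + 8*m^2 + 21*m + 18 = (m + 2)*(m^2 + 6*m + 9) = (m + 2)*(m + 3)*(m + 3)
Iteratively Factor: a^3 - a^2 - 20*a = (a + 4)*(a^2 - 5*a) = a*(a + 4)*(a - 5)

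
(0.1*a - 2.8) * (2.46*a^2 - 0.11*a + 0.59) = 0.246*a^3 - 6.899*a^2 + 0.367*a - 1.652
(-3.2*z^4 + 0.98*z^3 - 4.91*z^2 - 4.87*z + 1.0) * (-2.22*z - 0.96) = 7.104*z^5 + 0.8964*z^4 + 9.9594*z^3 + 15.525*z^2 + 2.4552*z - 0.96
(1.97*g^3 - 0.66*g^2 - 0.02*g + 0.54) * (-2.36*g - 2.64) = -4.6492*g^4 - 3.6432*g^3 + 1.7896*g^2 - 1.2216*g - 1.4256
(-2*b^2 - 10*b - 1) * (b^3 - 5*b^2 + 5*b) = -2*b^5 + 39*b^3 - 45*b^2 - 5*b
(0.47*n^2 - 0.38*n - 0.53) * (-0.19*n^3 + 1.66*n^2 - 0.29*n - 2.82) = -0.0893*n^5 + 0.8524*n^4 - 0.6664*n^3 - 2.095*n^2 + 1.2253*n + 1.4946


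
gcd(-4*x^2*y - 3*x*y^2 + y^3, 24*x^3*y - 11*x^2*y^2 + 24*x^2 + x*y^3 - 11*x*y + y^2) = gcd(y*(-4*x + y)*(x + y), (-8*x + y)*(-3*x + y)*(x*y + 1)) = 1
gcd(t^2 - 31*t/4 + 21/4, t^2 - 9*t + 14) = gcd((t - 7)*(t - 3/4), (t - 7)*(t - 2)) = t - 7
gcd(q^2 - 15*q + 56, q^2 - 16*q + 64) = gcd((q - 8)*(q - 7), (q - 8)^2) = q - 8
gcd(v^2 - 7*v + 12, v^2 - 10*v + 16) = 1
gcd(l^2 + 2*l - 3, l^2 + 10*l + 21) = l + 3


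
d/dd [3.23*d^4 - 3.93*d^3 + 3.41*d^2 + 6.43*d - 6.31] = 12.92*d^3 - 11.79*d^2 + 6.82*d + 6.43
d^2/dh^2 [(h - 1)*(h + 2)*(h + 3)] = 6*h + 8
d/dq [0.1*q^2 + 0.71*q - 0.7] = 0.2*q + 0.71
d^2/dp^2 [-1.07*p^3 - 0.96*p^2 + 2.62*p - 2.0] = -6.42*p - 1.92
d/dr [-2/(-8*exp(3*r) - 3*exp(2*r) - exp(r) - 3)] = (-48*exp(2*r) - 12*exp(r) - 2)*exp(r)/(8*exp(3*r) + 3*exp(2*r) + exp(r) + 3)^2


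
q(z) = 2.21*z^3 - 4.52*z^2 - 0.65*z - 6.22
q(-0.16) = -6.24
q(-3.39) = -142.06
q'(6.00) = 183.79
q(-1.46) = -21.78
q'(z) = 6.63*z^2 - 9.04*z - 0.65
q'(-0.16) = 0.97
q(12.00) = 3153.98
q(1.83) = -9.00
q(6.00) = 304.52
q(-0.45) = -7.04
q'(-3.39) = 106.19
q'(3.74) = 58.28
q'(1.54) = 1.15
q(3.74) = 43.74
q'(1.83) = 5.01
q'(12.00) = 845.59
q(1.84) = -8.95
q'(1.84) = 5.16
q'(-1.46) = 26.68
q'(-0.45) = 4.76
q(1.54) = -9.87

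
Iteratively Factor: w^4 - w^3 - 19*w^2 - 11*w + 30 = (w - 1)*(w^3 - 19*w - 30) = (w - 5)*(w - 1)*(w^2 + 5*w + 6) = (w - 5)*(w - 1)*(w + 2)*(w + 3)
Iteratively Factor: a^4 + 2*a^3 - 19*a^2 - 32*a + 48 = (a - 1)*(a^3 + 3*a^2 - 16*a - 48) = (a - 1)*(a + 3)*(a^2 - 16) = (a - 1)*(a + 3)*(a + 4)*(a - 4)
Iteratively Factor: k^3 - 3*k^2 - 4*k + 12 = (k - 3)*(k^2 - 4) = (k - 3)*(k + 2)*(k - 2)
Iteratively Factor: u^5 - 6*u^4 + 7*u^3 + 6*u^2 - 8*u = (u)*(u^4 - 6*u^3 + 7*u^2 + 6*u - 8) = u*(u - 4)*(u^3 - 2*u^2 - u + 2) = u*(u - 4)*(u - 2)*(u^2 - 1) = u*(u - 4)*(u - 2)*(u + 1)*(u - 1)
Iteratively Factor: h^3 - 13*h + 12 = (h - 1)*(h^2 + h - 12) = (h - 3)*(h - 1)*(h + 4)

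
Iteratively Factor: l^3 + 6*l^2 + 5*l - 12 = (l + 4)*(l^2 + 2*l - 3) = (l + 3)*(l + 4)*(l - 1)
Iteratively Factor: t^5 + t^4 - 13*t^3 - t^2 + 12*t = (t + 4)*(t^4 - 3*t^3 - t^2 + 3*t) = (t - 3)*(t + 4)*(t^3 - t) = (t - 3)*(t + 1)*(t + 4)*(t^2 - t) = (t - 3)*(t - 1)*(t + 1)*(t + 4)*(t)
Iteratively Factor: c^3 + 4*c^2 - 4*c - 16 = (c + 4)*(c^2 - 4) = (c + 2)*(c + 4)*(c - 2)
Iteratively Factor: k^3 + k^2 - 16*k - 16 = (k + 1)*(k^2 - 16) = (k - 4)*(k + 1)*(k + 4)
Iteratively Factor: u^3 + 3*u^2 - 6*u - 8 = (u + 4)*(u^2 - u - 2) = (u + 1)*(u + 4)*(u - 2)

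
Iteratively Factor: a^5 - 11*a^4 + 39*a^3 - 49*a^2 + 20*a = (a - 5)*(a^4 - 6*a^3 + 9*a^2 - 4*a) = (a - 5)*(a - 1)*(a^3 - 5*a^2 + 4*a) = a*(a - 5)*(a - 1)*(a^2 - 5*a + 4) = a*(a - 5)*(a - 4)*(a - 1)*(a - 1)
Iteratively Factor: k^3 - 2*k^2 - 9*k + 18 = (k - 3)*(k^2 + k - 6) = (k - 3)*(k + 3)*(k - 2)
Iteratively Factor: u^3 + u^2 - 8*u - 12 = (u + 2)*(u^2 - u - 6) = (u + 2)^2*(u - 3)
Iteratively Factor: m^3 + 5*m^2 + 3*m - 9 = (m - 1)*(m^2 + 6*m + 9) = (m - 1)*(m + 3)*(m + 3)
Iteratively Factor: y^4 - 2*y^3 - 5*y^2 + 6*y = (y - 1)*(y^3 - y^2 - 6*y) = (y - 1)*(y + 2)*(y^2 - 3*y) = (y - 3)*(y - 1)*(y + 2)*(y)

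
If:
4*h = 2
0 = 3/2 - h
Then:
No Solution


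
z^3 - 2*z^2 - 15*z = z*(z - 5)*(z + 3)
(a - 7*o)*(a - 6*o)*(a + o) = a^3 - 12*a^2*o + 29*a*o^2 + 42*o^3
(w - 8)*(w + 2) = w^2 - 6*w - 16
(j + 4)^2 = j^2 + 8*j + 16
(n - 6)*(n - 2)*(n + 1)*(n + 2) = n^4 - 5*n^3 - 10*n^2 + 20*n + 24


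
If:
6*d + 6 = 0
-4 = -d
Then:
No Solution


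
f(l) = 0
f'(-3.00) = 0.00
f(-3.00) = 0.00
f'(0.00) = 0.00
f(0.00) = 0.00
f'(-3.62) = 0.00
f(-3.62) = 0.00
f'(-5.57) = 0.00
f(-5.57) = 0.00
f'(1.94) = 0.00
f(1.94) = 0.00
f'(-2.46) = 0.00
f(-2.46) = 0.00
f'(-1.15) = 0.00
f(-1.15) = 0.00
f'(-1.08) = 0.00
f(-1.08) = 0.00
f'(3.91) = 0.00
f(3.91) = 0.00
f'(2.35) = 0.00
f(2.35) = 0.00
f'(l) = 0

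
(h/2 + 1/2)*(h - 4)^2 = h^3/2 - 7*h^2/2 + 4*h + 8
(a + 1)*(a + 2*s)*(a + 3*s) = a^3 + 5*a^2*s + a^2 + 6*a*s^2 + 5*a*s + 6*s^2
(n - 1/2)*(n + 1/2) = n^2 - 1/4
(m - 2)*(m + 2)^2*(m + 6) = m^4 + 8*m^3 + 8*m^2 - 32*m - 48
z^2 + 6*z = z*(z + 6)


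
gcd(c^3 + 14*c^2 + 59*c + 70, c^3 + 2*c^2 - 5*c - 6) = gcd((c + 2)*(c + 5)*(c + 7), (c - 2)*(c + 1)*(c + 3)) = 1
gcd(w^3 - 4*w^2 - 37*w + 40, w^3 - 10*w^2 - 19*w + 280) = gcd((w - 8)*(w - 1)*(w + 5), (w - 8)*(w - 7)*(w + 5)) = w^2 - 3*w - 40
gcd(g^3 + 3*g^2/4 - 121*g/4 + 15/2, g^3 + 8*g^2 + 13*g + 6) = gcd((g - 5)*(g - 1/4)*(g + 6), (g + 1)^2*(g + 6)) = g + 6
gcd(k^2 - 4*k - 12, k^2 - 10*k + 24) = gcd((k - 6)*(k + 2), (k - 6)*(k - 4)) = k - 6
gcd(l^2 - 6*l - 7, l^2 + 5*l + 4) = l + 1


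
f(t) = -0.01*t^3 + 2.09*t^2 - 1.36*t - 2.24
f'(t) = -0.03*t^2 + 4.18*t - 1.36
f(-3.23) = 24.29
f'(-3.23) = -15.17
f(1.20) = -0.88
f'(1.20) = 3.61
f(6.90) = 84.60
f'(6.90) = 26.05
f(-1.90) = 7.96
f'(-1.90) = -9.41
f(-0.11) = -2.07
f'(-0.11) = -1.82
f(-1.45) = 4.16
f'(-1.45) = -7.48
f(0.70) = -2.17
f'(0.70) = 1.55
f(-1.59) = 5.25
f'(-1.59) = -8.08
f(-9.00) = 186.58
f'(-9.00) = -41.41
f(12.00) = 265.12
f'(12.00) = 44.48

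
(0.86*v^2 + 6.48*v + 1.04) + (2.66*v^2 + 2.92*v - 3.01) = 3.52*v^2 + 9.4*v - 1.97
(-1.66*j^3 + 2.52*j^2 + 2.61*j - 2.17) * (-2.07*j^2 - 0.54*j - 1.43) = 3.4362*j^5 - 4.32*j^4 - 4.3897*j^3 - 0.521100000000001*j^2 - 2.5605*j + 3.1031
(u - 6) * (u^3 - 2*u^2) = u^4 - 8*u^3 + 12*u^2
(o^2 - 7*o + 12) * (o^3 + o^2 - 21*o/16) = o^5 - 6*o^4 + 59*o^3/16 + 339*o^2/16 - 63*o/4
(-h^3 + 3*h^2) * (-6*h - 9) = 6*h^4 - 9*h^3 - 27*h^2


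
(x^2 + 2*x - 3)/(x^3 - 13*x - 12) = (x - 1)/(x^2 - 3*x - 4)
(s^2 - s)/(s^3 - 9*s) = (s - 1)/(s^2 - 9)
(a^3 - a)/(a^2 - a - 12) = (a^3 - a)/(a^2 - a - 12)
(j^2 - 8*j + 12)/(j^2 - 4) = (j - 6)/(j + 2)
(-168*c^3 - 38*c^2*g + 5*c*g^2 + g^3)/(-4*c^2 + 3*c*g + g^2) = (42*c^2 - c*g - g^2)/(c - g)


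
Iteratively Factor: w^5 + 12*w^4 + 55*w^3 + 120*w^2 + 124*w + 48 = (w + 2)*(w^4 + 10*w^3 + 35*w^2 + 50*w + 24) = (w + 2)*(w + 4)*(w^3 + 6*w^2 + 11*w + 6) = (w + 2)^2*(w + 4)*(w^2 + 4*w + 3) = (w + 1)*(w + 2)^2*(w + 4)*(w + 3)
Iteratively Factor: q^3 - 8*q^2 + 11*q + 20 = (q - 5)*(q^2 - 3*q - 4) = (q - 5)*(q - 4)*(q + 1)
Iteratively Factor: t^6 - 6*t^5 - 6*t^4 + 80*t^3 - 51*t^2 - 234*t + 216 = (t + 2)*(t^5 - 8*t^4 + 10*t^3 + 60*t^2 - 171*t + 108) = (t - 1)*(t + 2)*(t^4 - 7*t^3 + 3*t^2 + 63*t - 108) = (t - 3)*(t - 1)*(t + 2)*(t^3 - 4*t^2 - 9*t + 36) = (t - 3)^2*(t - 1)*(t + 2)*(t^2 - t - 12) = (t - 4)*(t - 3)^2*(t - 1)*(t + 2)*(t + 3)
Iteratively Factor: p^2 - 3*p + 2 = (p - 2)*(p - 1)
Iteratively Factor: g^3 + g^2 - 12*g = (g)*(g^2 + g - 12) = g*(g - 3)*(g + 4)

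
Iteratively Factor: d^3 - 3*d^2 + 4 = (d + 1)*(d^2 - 4*d + 4) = (d - 2)*(d + 1)*(d - 2)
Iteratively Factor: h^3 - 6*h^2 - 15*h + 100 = (h + 4)*(h^2 - 10*h + 25) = (h - 5)*(h + 4)*(h - 5)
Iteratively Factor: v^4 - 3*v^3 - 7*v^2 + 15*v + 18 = (v + 2)*(v^3 - 5*v^2 + 3*v + 9) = (v - 3)*(v + 2)*(v^2 - 2*v - 3) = (v - 3)*(v + 1)*(v + 2)*(v - 3)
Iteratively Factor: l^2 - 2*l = (l - 2)*(l)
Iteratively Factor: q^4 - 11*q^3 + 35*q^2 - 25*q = (q - 5)*(q^3 - 6*q^2 + 5*q) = (q - 5)^2*(q^2 - q) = q*(q - 5)^2*(q - 1)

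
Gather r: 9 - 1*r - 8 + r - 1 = 0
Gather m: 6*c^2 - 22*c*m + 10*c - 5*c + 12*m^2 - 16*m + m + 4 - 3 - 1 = 6*c^2 + 5*c + 12*m^2 + m*(-22*c - 15)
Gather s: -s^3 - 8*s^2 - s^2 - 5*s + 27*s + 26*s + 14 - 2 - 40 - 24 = -s^3 - 9*s^2 + 48*s - 52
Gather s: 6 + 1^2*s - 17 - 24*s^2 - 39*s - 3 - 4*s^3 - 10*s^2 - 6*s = -4*s^3 - 34*s^2 - 44*s - 14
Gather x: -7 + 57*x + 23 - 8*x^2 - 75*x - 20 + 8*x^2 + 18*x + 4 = 0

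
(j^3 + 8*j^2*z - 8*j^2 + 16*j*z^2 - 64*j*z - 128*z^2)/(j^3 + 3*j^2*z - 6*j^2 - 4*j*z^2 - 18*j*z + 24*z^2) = (-j^2 - 4*j*z + 8*j + 32*z)/(-j^2 + j*z + 6*j - 6*z)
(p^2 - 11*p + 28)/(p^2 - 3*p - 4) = (p - 7)/(p + 1)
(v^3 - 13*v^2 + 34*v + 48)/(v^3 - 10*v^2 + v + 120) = (v^2 - 5*v - 6)/(v^2 - 2*v - 15)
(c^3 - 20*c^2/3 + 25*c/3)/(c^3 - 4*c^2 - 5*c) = (c - 5/3)/(c + 1)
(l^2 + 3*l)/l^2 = (l + 3)/l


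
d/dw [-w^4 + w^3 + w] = -4*w^3 + 3*w^2 + 1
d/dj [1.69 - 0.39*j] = -0.390000000000000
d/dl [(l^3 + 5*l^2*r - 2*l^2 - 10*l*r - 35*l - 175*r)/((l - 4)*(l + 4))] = (l^4 + 10*l^2*r - 13*l^2 + 190*l*r + 64*l + 160*r + 560)/(l^4 - 32*l^2 + 256)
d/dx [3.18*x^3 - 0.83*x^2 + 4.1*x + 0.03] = 9.54*x^2 - 1.66*x + 4.1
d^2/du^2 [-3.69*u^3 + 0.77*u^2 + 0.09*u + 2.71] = 1.54 - 22.14*u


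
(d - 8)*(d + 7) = d^2 - d - 56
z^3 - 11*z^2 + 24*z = z*(z - 8)*(z - 3)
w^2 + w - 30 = (w - 5)*(w + 6)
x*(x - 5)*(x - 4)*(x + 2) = x^4 - 7*x^3 + 2*x^2 + 40*x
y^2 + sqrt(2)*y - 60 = (y - 5*sqrt(2))*(y + 6*sqrt(2))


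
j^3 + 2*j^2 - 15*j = j*(j - 3)*(j + 5)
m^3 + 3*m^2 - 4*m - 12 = (m - 2)*(m + 2)*(m + 3)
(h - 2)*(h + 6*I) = h^2 - 2*h + 6*I*h - 12*I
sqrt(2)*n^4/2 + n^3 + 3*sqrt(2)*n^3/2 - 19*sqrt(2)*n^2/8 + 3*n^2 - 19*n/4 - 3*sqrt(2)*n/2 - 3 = (n - 3/2)*(n + 1/2)*(n + 4)*(sqrt(2)*n/2 + 1)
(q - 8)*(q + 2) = q^2 - 6*q - 16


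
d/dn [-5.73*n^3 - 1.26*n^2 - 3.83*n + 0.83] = -17.19*n^2 - 2.52*n - 3.83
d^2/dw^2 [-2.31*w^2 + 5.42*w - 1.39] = -4.62000000000000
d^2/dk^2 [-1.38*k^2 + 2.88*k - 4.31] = -2.76000000000000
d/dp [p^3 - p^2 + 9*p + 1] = 3*p^2 - 2*p + 9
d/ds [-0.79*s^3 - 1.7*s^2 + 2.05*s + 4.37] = -2.37*s^2 - 3.4*s + 2.05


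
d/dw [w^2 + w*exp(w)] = w*exp(w) + 2*w + exp(w)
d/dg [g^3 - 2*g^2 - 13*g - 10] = 3*g^2 - 4*g - 13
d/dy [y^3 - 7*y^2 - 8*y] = 3*y^2 - 14*y - 8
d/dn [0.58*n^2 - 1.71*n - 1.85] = 1.16*n - 1.71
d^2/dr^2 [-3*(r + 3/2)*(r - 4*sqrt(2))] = -6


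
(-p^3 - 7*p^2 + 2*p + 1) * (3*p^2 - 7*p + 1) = -3*p^5 - 14*p^4 + 54*p^3 - 18*p^2 - 5*p + 1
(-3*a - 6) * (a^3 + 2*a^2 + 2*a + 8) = -3*a^4 - 12*a^3 - 18*a^2 - 36*a - 48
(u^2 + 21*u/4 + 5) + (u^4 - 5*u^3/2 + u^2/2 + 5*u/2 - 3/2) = u^4 - 5*u^3/2 + 3*u^2/2 + 31*u/4 + 7/2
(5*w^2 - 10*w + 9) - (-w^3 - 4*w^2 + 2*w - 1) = w^3 + 9*w^2 - 12*w + 10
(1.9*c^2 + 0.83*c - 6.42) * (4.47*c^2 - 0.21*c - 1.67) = 8.493*c^4 + 3.3111*c^3 - 32.0447*c^2 - 0.0379*c + 10.7214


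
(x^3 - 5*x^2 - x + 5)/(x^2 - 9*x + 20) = (x^2 - 1)/(x - 4)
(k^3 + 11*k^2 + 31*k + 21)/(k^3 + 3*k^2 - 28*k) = (k^2 + 4*k + 3)/(k*(k - 4))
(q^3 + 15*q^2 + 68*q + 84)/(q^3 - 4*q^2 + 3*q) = (q^3 + 15*q^2 + 68*q + 84)/(q*(q^2 - 4*q + 3))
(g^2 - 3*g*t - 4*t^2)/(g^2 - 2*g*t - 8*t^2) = (g + t)/(g + 2*t)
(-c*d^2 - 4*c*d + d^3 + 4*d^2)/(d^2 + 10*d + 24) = d*(-c + d)/(d + 6)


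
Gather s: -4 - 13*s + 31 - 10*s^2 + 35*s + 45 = -10*s^2 + 22*s + 72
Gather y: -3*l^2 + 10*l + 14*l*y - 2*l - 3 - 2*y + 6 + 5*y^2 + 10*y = -3*l^2 + 8*l + 5*y^2 + y*(14*l + 8) + 3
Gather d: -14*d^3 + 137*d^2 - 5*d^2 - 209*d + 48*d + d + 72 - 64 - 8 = -14*d^3 + 132*d^2 - 160*d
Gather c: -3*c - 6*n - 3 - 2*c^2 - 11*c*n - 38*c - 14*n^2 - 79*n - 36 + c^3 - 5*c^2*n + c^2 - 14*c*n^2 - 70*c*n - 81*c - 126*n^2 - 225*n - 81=c^3 + c^2*(-5*n - 1) + c*(-14*n^2 - 81*n - 122) - 140*n^2 - 310*n - 120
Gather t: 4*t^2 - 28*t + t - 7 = 4*t^2 - 27*t - 7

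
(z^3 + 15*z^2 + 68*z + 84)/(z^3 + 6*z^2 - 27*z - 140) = (z^2 + 8*z + 12)/(z^2 - z - 20)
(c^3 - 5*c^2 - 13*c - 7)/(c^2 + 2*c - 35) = (c^3 - 5*c^2 - 13*c - 7)/(c^2 + 2*c - 35)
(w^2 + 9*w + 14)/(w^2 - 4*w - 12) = (w + 7)/(w - 6)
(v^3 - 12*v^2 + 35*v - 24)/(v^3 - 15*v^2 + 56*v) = (v^2 - 4*v + 3)/(v*(v - 7))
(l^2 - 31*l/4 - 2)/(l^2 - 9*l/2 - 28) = (4*l + 1)/(2*(2*l + 7))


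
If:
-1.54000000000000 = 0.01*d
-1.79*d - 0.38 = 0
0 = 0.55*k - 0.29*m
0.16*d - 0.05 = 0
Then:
No Solution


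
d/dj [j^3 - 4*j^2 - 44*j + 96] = 3*j^2 - 8*j - 44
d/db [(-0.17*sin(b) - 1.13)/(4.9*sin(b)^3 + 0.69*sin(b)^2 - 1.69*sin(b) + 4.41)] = (1.666*sin(b)^3 + 16.7283*sin(b)^2 + 1.5594*sin(b) - 2.6594)*cos(b)/(24.01*sin(b)^6 + 6.762*sin(b)^5 - 16.0859*sin(b)^4 + 40.8858*sin(b)^3 + 8.9419*sin(b)^2 - 14.9058*sin(b) + 19.4481)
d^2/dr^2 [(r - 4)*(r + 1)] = 2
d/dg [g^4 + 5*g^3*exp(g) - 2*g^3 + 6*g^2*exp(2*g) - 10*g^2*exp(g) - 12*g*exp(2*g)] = 5*g^3*exp(g) + 4*g^3 + 12*g^2*exp(2*g) + 5*g^2*exp(g) - 6*g^2 - 12*g*exp(2*g) - 20*g*exp(g) - 12*exp(2*g)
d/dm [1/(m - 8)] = -1/(m - 8)^2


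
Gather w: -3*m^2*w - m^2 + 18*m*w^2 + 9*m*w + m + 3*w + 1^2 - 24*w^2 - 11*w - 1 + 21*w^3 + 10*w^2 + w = -m^2 + m + 21*w^3 + w^2*(18*m - 14) + w*(-3*m^2 + 9*m - 7)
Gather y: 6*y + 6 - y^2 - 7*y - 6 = -y^2 - y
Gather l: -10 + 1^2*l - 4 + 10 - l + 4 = 0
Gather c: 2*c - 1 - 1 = 2*c - 2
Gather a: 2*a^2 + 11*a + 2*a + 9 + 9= 2*a^2 + 13*a + 18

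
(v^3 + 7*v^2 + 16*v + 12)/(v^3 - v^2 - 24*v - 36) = (v + 2)/(v - 6)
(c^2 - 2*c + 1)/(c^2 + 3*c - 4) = (c - 1)/(c + 4)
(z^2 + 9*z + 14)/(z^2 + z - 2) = (z + 7)/(z - 1)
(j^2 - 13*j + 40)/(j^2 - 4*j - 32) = (j - 5)/(j + 4)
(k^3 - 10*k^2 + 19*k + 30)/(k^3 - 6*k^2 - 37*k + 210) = (k^2 - 5*k - 6)/(k^2 - k - 42)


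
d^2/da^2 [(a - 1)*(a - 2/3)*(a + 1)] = 6*a - 4/3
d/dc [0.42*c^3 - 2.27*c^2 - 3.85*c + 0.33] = 1.26*c^2 - 4.54*c - 3.85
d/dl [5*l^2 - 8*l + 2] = 10*l - 8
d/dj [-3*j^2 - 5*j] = -6*j - 5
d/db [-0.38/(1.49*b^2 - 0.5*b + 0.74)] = (1.1324*b - 0.19)/(1.49*b^2 - 0.5*b + 0.74)^2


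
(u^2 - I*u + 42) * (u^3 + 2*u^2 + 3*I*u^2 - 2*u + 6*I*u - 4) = u^5 + 2*u^4 + 2*I*u^4 + 43*u^3 + 4*I*u^3 + 86*u^2 + 128*I*u^2 - 84*u + 256*I*u - 168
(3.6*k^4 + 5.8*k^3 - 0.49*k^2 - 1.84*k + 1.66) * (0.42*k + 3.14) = 1.512*k^5 + 13.74*k^4 + 18.0062*k^3 - 2.3114*k^2 - 5.0804*k + 5.2124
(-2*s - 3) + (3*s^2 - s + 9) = 3*s^2 - 3*s + 6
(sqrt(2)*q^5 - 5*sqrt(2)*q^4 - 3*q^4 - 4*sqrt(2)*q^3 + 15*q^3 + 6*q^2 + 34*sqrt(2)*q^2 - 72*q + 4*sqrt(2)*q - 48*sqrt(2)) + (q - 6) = sqrt(2)*q^5 - 5*sqrt(2)*q^4 - 3*q^4 - 4*sqrt(2)*q^3 + 15*q^3 + 6*q^2 + 34*sqrt(2)*q^2 - 71*q + 4*sqrt(2)*q - 48*sqrt(2) - 6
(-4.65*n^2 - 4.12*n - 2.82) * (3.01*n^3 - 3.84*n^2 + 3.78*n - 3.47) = -13.9965*n^5 + 5.4548*n^4 - 10.2444*n^3 + 11.3907*n^2 + 3.6368*n + 9.7854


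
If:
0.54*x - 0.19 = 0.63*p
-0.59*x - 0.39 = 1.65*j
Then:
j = -0.357575757575758*x - 0.236363636363636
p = 0.857142857142857*x - 0.301587301587302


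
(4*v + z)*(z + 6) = 4*v*z + 24*v + z^2 + 6*z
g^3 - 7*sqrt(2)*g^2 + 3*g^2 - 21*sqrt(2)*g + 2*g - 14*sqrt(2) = (g + 1)*(g + 2)*(g - 7*sqrt(2))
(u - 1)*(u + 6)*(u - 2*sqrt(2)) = u^3 - 2*sqrt(2)*u^2 + 5*u^2 - 10*sqrt(2)*u - 6*u + 12*sqrt(2)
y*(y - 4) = y^2 - 4*y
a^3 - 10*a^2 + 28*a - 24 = (a - 6)*(a - 2)^2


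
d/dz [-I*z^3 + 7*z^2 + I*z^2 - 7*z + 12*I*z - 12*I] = -3*I*z^2 + 2*z*(7 + I) - 7 + 12*I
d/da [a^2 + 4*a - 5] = 2*a + 4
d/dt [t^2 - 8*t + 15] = 2*t - 8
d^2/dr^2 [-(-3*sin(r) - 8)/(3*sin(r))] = 8*(cos(r)^2 + 1)/(3*sin(r)^3)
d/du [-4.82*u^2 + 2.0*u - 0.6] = 2.0 - 9.64*u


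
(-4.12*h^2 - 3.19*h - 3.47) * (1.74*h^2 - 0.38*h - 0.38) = -7.1688*h^4 - 3.985*h^3 - 3.26*h^2 + 2.5308*h + 1.3186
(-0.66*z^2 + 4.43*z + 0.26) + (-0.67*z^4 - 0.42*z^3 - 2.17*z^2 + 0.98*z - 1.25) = -0.67*z^4 - 0.42*z^3 - 2.83*z^2 + 5.41*z - 0.99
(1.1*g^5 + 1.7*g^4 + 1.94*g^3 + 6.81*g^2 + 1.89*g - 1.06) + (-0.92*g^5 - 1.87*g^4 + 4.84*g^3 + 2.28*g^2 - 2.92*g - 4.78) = 0.18*g^5 - 0.17*g^4 + 6.78*g^3 + 9.09*g^2 - 1.03*g - 5.84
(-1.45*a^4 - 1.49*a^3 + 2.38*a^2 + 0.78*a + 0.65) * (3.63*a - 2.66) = -5.2635*a^5 - 1.5517*a^4 + 12.6028*a^3 - 3.4994*a^2 + 0.2847*a - 1.729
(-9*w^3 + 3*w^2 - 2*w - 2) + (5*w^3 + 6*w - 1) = -4*w^3 + 3*w^2 + 4*w - 3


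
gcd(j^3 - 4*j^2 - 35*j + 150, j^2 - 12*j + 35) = j - 5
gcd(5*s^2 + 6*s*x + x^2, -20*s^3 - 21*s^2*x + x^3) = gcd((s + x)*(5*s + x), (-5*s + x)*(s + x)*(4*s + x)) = s + x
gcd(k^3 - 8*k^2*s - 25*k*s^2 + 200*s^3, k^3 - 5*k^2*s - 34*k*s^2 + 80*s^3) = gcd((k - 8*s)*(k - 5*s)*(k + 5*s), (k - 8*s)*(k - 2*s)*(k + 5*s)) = -k^2 + 3*k*s + 40*s^2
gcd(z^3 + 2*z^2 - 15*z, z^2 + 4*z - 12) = 1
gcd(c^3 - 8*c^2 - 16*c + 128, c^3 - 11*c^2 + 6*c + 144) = c - 8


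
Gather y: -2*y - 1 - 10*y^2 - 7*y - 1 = -10*y^2 - 9*y - 2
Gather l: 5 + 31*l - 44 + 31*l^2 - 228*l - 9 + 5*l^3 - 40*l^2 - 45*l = 5*l^3 - 9*l^2 - 242*l - 48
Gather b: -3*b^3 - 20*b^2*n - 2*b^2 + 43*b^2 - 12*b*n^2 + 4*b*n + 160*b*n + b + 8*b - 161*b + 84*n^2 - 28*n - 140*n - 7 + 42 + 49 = -3*b^3 + b^2*(41 - 20*n) + b*(-12*n^2 + 164*n - 152) + 84*n^2 - 168*n + 84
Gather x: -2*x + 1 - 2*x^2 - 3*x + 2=-2*x^2 - 5*x + 3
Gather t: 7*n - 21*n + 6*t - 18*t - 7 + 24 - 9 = -14*n - 12*t + 8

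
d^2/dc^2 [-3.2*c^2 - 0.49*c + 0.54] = -6.40000000000000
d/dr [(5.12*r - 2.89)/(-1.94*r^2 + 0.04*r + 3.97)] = (9.9328*r^2 - 11.2132*r + 20.442)/(3.7636*r^4 - 0.1552*r^3 - 15.402*r^2 + 0.3176*r + 15.7609)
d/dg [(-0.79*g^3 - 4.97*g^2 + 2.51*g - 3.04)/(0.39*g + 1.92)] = (-0.6162*g^3 - 6.4887*g^2 - 19.0848*g + 6.0048)/(0.1521*g^2 + 1.4976*g + 3.6864)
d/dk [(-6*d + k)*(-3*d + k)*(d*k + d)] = d*(18*d^2 - 18*d*k - 9*d + 3*k^2 + 2*k)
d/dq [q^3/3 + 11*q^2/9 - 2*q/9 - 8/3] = q^2 + 22*q/9 - 2/9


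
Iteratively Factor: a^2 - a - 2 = (a - 2)*(a + 1)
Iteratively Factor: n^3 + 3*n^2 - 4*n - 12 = (n + 2)*(n^2 + n - 6) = (n - 2)*(n + 2)*(n + 3)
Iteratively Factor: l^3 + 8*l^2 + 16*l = (l + 4)*(l^2 + 4*l) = (l + 4)^2*(l)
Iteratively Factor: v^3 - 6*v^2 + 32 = (v - 4)*(v^2 - 2*v - 8) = (v - 4)*(v + 2)*(v - 4)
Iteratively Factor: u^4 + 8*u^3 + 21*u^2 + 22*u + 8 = (u + 1)*(u^3 + 7*u^2 + 14*u + 8) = (u + 1)*(u + 2)*(u^2 + 5*u + 4) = (u + 1)*(u + 2)*(u + 4)*(u + 1)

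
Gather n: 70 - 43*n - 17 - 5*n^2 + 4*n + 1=-5*n^2 - 39*n + 54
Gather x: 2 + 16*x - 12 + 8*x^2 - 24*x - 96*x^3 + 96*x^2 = -96*x^3 + 104*x^2 - 8*x - 10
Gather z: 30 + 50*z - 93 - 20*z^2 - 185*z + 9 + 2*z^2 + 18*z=-18*z^2 - 117*z - 54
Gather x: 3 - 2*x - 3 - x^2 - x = -x^2 - 3*x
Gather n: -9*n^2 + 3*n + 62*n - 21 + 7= -9*n^2 + 65*n - 14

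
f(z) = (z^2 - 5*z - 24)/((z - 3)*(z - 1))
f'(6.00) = 1.11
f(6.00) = -1.20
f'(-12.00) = -0.02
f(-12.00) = 0.92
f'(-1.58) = -1.39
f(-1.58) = -1.15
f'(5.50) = 1.71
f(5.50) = -1.89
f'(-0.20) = -8.26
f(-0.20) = -5.98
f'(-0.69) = -3.80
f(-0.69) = -3.22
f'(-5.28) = -0.14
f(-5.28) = 0.58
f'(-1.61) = -1.35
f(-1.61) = -1.11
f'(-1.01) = -2.53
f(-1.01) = -2.22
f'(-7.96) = -0.05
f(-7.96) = 0.81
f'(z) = (2*z - 5)/((z - 3)*(z - 1)) - (z^2 - 5*z - 24)/((z - 3)*(z - 1)^2) - (z^2 - 5*z - 24)/((z - 3)^2*(z - 1))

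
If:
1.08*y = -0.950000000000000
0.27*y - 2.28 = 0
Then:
No Solution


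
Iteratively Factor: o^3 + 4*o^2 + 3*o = (o)*(o^2 + 4*o + 3) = o*(o + 3)*(o + 1)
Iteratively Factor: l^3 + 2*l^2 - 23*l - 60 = (l + 4)*(l^2 - 2*l - 15) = (l + 3)*(l + 4)*(l - 5)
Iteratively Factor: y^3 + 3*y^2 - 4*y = (y - 1)*(y^2 + 4*y) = y*(y - 1)*(y + 4)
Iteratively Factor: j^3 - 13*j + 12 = (j - 1)*(j^2 + j - 12) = (j - 3)*(j - 1)*(j + 4)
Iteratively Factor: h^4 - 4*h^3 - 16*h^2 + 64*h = (h)*(h^3 - 4*h^2 - 16*h + 64) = h*(h + 4)*(h^2 - 8*h + 16) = h*(h - 4)*(h + 4)*(h - 4)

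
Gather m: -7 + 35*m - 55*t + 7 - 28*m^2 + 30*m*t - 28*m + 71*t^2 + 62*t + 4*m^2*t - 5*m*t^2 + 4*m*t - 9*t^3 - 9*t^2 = m^2*(4*t - 28) + m*(-5*t^2 + 34*t + 7) - 9*t^3 + 62*t^2 + 7*t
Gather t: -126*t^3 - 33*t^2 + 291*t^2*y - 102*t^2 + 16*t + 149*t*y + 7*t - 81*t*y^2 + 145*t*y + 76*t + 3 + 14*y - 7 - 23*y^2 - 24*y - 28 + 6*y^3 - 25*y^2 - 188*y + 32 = -126*t^3 + t^2*(291*y - 135) + t*(-81*y^2 + 294*y + 99) + 6*y^3 - 48*y^2 - 198*y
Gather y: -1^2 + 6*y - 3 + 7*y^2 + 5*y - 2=7*y^2 + 11*y - 6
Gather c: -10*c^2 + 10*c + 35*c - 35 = -10*c^2 + 45*c - 35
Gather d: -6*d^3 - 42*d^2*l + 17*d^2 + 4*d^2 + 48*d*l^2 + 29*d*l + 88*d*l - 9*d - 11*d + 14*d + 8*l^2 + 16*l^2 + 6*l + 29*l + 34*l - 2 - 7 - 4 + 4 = -6*d^3 + d^2*(21 - 42*l) + d*(48*l^2 + 117*l - 6) + 24*l^2 + 69*l - 9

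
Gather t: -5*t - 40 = -5*t - 40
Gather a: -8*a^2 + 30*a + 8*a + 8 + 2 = -8*a^2 + 38*a + 10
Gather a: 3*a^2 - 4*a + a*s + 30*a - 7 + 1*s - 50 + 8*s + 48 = 3*a^2 + a*(s + 26) + 9*s - 9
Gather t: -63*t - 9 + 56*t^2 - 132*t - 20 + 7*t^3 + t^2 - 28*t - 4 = 7*t^3 + 57*t^2 - 223*t - 33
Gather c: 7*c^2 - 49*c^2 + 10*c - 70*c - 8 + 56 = -42*c^2 - 60*c + 48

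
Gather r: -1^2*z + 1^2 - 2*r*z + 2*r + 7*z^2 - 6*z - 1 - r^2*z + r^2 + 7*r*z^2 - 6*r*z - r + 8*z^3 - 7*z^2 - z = r^2*(1 - z) + r*(7*z^2 - 8*z + 1) + 8*z^3 - 8*z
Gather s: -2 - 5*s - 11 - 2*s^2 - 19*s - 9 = -2*s^2 - 24*s - 22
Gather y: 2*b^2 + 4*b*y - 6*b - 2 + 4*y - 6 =2*b^2 - 6*b + y*(4*b + 4) - 8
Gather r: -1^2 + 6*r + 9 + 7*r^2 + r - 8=7*r^2 + 7*r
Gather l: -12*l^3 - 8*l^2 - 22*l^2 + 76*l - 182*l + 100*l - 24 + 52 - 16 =-12*l^3 - 30*l^2 - 6*l + 12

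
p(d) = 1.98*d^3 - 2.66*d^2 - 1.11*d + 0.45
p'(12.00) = 790.41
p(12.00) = 3025.53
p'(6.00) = 180.81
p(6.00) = 325.71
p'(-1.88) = 29.89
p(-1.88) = -20.02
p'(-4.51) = 143.70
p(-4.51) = -230.28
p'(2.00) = 12.01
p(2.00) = 3.43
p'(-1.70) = 25.10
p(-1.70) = -15.08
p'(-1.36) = 17.11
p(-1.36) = -7.94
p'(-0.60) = 4.22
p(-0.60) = -0.27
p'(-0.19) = 0.12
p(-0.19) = 0.55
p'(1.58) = 5.31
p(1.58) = -0.13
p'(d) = 5.94*d^2 - 5.32*d - 1.11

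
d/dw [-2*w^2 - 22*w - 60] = -4*w - 22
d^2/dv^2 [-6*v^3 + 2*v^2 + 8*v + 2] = 4 - 36*v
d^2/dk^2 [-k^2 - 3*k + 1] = -2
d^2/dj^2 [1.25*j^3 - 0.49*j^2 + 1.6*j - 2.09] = 7.5*j - 0.98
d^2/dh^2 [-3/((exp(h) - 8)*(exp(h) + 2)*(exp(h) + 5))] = (-27*exp(5*h) + 33*exp(4*h) + 264*exp(3*h) - 2574*exp(2*h) - 5388*exp(h) + 11040)*exp(h)/(exp(9*h) - 3*exp(8*h) - 135*exp(7*h) + 35*exp(6*h) + 6690*exp(5*h) + 15492*exp(4*h) - 100216*exp(3*h) - 527040*exp(2*h) - 883200*exp(h) - 512000)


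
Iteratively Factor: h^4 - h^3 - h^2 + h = (h + 1)*(h^3 - 2*h^2 + h) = (h - 1)*(h + 1)*(h^2 - h) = (h - 1)^2*(h + 1)*(h)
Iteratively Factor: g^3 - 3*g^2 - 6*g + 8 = (g + 2)*(g^2 - 5*g + 4) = (g - 4)*(g + 2)*(g - 1)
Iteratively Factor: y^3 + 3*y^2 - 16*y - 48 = (y + 4)*(y^2 - y - 12) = (y - 4)*(y + 4)*(y + 3)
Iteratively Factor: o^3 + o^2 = (o)*(o^2 + o) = o*(o + 1)*(o)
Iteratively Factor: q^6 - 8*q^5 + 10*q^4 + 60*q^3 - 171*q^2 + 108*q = (q - 1)*(q^5 - 7*q^4 + 3*q^3 + 63*q^2 - 108*q) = (q - 1)*(q + 3)*(q^4 - 10*q^3 + 33*q^2 - 36*q) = q*(q - 1)*(q + 3)*(q^3 - 10*q^2 + 33*q - 36) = q*(q - 3)*(q - 1)*(q + 3)*(q^2 - 7*q + 12) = q*(q - 4)*(q - 3)*(q - 1)*(q + 3)*(q - 3)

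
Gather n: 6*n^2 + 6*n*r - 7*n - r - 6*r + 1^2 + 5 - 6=6*n^2 + n*(6*r - 7) - 7*r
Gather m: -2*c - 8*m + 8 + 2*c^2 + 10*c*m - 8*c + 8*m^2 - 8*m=2*c^2 - 10*c + 8*m^2 + m*(10*c - 16) + 8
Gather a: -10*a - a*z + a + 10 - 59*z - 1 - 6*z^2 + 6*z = a*(-z - 9) - 6*z^2 - 53*z + 9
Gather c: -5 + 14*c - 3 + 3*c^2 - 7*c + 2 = 3*c^2 + 7*c - 6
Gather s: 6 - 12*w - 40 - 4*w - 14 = -16*w - 48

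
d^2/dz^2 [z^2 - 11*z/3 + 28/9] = 2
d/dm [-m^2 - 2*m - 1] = -2*m - 2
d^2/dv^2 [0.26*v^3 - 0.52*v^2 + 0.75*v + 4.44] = 1.56*v - 1.04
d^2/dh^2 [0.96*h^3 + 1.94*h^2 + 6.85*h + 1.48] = 5.76*h + 3.88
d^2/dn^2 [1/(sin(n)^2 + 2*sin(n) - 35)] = 2*(-2*sin(n)^4 - 3*sin(n)^3 - 69*sin(n)^2 - 29*sin(n) + 39)/(sin(n)^2 + 2*sin(n) - 35)^3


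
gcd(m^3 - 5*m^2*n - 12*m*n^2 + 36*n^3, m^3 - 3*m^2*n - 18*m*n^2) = m^2 - 3*m*n - 18*n^2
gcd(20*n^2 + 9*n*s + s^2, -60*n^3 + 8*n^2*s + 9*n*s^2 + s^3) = 5*n + s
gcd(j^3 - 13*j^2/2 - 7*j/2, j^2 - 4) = 1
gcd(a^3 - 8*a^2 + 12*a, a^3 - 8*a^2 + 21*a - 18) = a - 2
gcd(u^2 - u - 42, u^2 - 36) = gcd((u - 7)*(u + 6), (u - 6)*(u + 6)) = u + 6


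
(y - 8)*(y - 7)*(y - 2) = y^3 - 17*y^2 + 86*y - 112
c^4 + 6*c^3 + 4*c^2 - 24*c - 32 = (c - 2)*(c + 2)^2*(c + 4)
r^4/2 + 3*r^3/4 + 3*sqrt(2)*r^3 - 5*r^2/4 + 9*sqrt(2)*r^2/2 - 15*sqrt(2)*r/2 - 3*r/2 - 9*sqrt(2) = (r - 3/2)*(r + 6*sqrt(2))*(sqrt(2)*r/2 + sqrt(2)/2)*(sqrt(2)*r/2 + sqrt(2))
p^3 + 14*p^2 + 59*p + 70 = (p + 2)*(p + 5)*(p + 7)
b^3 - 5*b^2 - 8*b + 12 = (b - 6)*(b - 1)*(b + 2)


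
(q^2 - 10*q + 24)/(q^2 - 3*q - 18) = (q - 4)/(q + 3)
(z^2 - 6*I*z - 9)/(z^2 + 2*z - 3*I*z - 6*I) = (z - 3*I)/(z + 2)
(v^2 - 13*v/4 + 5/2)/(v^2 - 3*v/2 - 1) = (4*v - 5)/(2*(2*v + 1))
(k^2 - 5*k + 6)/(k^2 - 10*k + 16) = (k - 3)/(k - 8)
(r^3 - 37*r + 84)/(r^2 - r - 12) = (r^2 + 4*r - 21)/(r + 3)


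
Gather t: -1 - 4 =-5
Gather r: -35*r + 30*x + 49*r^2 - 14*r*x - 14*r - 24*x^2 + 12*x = 49*r^2 + r*(-14*x - 49) - 24*x^2 + 42*x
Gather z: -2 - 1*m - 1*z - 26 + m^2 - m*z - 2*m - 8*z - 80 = m^2 - 3*m + z*(-m - 9) - 108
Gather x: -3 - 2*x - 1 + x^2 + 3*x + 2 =x^2 + x - 2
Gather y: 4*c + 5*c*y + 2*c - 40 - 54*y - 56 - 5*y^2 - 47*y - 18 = 6*c - 5*y^2 + y*(5*c - 101) - 114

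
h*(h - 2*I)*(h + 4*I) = h^3 + 2*I*h^2 + 8*h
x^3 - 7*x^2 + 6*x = x*(x - 6)*(x - 1)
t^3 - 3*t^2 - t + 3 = (t - 3)*(t - 1)*(t + 1)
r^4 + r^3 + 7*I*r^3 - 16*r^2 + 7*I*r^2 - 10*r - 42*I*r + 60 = (r - 2)*(r + 3)*(r + 2*I)*(r + 5*I)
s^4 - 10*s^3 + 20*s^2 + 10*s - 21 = (s - 7)*(s - 3)*(s - 1)*(s + 1)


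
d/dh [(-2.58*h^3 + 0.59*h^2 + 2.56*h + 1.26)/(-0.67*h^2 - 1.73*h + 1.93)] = (1.7286*h^4 + 8.9268*h^3 - 14.2437*h^2 + 3.9658*h + 7.1206)/(0.4489*h^4 + 2.3182*h^3 + 0.4067*h^2 - 6.6778*h + 3.7249)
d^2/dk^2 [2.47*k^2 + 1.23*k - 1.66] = 4.94000000000000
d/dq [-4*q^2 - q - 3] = -8*q - 1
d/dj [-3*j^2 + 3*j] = 3 - 6*j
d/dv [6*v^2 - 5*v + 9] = 12*v - 5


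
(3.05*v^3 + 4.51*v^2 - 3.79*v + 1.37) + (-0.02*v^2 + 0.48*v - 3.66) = 3.05*v^3 + 4.49*v^2 - 3.31*v - 2.29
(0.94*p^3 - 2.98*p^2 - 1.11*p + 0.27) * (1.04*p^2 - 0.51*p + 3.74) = 0.9776*p^5 - 3.5786*p^4 + 3.881*p^3 - 10.2983*p^2 - 4.2891*p + 1.0098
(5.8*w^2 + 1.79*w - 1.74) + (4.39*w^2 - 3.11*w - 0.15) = 10.19*w^2 - 1.32*w - 1.89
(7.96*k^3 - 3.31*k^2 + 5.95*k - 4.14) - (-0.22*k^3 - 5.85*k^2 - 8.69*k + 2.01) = 8.18*k^3 + 2.54*k^2 + 14.64*k - 6.15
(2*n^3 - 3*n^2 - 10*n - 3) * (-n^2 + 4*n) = -2*n^5 + 11*n^4 - 2*n^3 - 37*n^2 - 12*n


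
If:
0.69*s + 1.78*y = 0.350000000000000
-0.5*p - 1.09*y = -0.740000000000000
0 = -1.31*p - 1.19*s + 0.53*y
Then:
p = 0.62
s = -0.51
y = 0.39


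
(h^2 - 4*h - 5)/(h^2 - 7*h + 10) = (h + 1)/(h - 2)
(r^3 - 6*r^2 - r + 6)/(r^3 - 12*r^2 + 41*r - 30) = (r + 1)/(r - 5)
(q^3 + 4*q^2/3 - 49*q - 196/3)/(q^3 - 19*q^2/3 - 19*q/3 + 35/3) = (3*q^2 + 25*q + 28)/(3*q^2 + 2*q - 5)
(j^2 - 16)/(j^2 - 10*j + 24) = (j + 4)/(j - 6)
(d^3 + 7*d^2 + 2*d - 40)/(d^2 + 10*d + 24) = (d^2 + 3*d - 10)/(d + 6)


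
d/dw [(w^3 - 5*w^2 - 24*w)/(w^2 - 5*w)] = (w^2 - 10*w + 49)/(w^2 - 10*w + 25)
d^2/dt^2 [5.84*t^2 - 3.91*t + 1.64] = 11.6800000000000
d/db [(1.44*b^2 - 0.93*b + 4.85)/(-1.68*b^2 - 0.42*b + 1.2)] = (-2.1672*b^2 + 19.752*b + 0.921)/(2.8224*b^4 + 1.4112*b^3 - 3.8556*b^2 - 1.008*b + 1.44)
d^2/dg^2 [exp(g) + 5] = exp(g)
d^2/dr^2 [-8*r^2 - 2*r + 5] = -16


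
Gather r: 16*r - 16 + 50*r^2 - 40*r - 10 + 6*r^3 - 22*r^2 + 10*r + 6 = 6*r^3 + 28*r^2 - 14*r - 20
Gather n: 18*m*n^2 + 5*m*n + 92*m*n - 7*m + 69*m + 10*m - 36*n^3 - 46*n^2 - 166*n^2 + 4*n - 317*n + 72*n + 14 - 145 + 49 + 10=72*m - 36*n^3 + n^2*(18*m - 212) + n*(97*m - 241) - 72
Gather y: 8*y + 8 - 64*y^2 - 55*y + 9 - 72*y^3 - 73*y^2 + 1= -72*y^3 - 137*y^2 - 47*y + 18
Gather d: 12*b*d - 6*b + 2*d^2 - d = -6*b + 2*d^2 + d*(12*b - 1)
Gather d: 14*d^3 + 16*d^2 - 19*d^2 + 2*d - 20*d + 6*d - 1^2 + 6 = 14*d^3 - 3*d^2 - 12*d + 5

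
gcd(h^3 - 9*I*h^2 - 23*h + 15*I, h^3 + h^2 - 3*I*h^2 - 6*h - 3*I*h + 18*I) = h - 3*I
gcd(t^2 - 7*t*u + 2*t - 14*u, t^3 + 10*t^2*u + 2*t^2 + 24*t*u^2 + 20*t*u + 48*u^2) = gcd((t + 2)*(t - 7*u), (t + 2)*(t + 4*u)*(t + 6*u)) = t + 2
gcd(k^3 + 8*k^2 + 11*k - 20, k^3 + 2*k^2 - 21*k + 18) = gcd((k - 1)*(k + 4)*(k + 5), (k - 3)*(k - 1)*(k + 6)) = k - 1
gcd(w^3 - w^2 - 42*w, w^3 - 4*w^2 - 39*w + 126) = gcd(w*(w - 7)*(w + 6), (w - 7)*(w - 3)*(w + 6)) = w^2 - w - 42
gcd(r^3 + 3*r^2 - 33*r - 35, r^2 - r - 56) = r + 7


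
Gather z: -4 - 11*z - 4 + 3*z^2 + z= 3*z^2 - 10*z - 8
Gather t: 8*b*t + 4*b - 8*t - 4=4*b + t*(8*b - 8) - 4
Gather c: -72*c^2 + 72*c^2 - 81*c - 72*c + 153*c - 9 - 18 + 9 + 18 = 0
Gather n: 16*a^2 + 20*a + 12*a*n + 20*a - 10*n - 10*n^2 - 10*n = 16*a^2 + 40*a - 10*n^2 + n*(12*a - 20)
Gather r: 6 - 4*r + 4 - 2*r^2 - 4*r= -2*r^2 - 8*r + 10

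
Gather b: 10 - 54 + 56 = 12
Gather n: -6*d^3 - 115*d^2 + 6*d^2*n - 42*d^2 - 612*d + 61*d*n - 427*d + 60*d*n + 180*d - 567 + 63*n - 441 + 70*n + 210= -6*d^3 - 157*d^2 - 859*d + n*(6*d^2 + 121*d + 133) - 798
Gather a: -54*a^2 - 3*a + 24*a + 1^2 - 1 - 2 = -54*a^2 + 21*a - 2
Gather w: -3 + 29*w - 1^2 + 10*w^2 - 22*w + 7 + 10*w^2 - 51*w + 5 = 20*w^2 - 44*w + 8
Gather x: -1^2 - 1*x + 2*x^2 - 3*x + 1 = 2*x^2 - 4*x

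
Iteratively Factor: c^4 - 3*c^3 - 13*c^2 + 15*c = (c + 3)*(c^3 - 6*c^2 + 5*c) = (c - 5)*(c + 3)*(c^2 - c) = (c - 5)*(c - 1)*(c + 3)*(c)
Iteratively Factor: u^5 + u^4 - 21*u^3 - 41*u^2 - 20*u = (u + 1)*(u^4 - 21*u^2 - 20*u) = (u - 5)*(u + 1)*(u^3 + 5*u^2 + 4*u) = u*(u - 5)*(u + 1)*(u^2 + 5*u + 4) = u*(u - 5)*(u + 1)*(u + 4)*(u + 1)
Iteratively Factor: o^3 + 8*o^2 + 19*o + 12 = (o + 1)*(o^2 + 7*o + 12) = (o + 1)*(o + 3)*(o + 4)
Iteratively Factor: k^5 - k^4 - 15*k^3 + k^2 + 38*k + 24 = (k - 4)*(k^4 + 3*k^3 - 3*k^2 - 11*k - 6) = (k - 4)*(k + 1)*(k^3 + 2*k^2 - 5*k - 6) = (k - 4)*(k + 1)^2*(k^2 + k - 6) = (k - 4)*(k + 1)^2*(k + 3)*(k - 2)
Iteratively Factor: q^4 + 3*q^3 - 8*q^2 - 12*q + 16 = (q - 2)*(q^3 + 5*q^2 + 2*q - 8) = (q - 2)*(q - 1)*(q^2 + 6*q + 8) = (q - 2)*(q - 1)*(q + 2)*(q + 4)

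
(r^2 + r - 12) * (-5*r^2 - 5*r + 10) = -5*r^4 - 10*r^3 + 65*r^2 + 70*r - 120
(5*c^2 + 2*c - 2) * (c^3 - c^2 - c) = 5*c^5 - 3*c^4 - 9*c^3 + 2*c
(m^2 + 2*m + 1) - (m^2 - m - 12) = 3*m + 13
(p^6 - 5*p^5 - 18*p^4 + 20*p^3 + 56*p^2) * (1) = p^6 - 5*p^5 - 18*p^4 + 20*p^3 + 56*p^2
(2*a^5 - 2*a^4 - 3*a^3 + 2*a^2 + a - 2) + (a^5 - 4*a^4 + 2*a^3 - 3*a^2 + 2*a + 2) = 3*a^5 - 6*a^4 - a^3 - a^2 + 3*a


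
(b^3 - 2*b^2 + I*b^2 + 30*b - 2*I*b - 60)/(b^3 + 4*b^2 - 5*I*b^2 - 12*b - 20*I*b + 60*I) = (b + 6*I)/(b + 6)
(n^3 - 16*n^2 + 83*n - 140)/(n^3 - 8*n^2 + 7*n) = (n^2 - 9*n + 20)/(n*(n - 1))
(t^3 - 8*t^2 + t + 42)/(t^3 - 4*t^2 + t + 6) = (t^2 - 5*t - 14)/(t^2 - t - 2)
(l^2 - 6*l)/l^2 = (l - 6)/l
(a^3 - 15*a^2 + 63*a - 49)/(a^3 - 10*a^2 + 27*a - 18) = (a^2 - 14*a + 49)/(a^2 - 9*a + 18)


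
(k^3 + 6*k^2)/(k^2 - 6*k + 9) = k^2*(k + 6)/(k^2 - 6*k + 9)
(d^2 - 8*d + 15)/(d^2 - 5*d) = (d - 3)/d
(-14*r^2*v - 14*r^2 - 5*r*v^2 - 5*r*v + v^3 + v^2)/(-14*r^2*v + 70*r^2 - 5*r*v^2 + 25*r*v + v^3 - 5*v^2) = (v + 1)/(v - 5)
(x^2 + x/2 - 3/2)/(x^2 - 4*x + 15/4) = 2*(2*x^2 + x - 3)/(4*x^2 - 16*x + 15)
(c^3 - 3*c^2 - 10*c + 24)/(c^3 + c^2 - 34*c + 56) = (c + 3)/(c + 7)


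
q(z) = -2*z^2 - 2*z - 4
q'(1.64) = -8.56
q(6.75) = -108.62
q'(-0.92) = 1.68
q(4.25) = -48.62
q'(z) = -4*z - 2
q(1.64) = -12.66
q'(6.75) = -29.00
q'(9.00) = -38.00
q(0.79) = -6.83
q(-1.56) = -5.75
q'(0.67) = -4.68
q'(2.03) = -10.12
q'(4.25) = -19.00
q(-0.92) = -3.85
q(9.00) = -184.00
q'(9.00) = -38.00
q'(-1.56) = 4.24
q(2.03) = -16.30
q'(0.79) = -5.16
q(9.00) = -184.00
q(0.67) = -6.24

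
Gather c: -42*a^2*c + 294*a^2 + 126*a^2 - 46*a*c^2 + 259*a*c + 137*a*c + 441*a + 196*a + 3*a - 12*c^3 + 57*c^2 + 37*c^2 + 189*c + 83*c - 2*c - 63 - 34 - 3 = 420*a^2 + 640*a - 12*c^3 + c^2*(94 - 46*a) + c*(-42*a^2 + 396*a + 270) - 100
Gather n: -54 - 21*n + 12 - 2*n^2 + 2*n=-2*n^2 - 19*n - 42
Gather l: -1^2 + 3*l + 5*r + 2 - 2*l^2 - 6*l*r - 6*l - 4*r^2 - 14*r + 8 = -2*l^2 + l*(-6*r - 3) - 4*r^2 - 9*r + 9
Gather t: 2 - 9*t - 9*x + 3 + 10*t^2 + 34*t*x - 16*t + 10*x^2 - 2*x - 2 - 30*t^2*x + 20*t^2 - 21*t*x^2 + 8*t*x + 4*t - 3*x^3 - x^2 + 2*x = t^2*(30 - 30*x) + t*(-21*x^2 + 42*x - 21) - 3*x^3 + 9*x^2 - 9*x + 3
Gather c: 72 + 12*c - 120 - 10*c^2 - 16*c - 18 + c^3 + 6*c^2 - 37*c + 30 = c^3 - 4*c^2 - 41*c - 36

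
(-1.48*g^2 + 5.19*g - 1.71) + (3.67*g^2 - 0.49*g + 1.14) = 2.19*g^2 + 4.7*g - 0.57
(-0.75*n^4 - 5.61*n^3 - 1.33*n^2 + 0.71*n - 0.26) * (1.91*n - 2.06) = -1.4325*n^5 - 9.1701*n^4 + 9.0163*n^3 + 4.0959*n^2 - 1.9592*n + 0.5356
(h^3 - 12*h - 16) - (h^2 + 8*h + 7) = h^3 - h^2 - 20*h - 23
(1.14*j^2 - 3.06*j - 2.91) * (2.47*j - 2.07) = 2.8158*j^3 - 9.918*j^2 - 0.853500000000001*j + 6.0237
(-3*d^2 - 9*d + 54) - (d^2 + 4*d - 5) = -4*d^2 - 13*d + 59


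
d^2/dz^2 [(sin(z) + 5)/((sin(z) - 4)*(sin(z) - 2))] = (-sin(z)^5 - 26*sin(z)^4 + 140*sin(z)^3 - 38*sin(z)^2 - 532*sin(z) + 376)/((sin(z) - 4)^3*(sin(z) - 2)^3)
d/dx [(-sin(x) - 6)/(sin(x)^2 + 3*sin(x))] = (cos(x) + 12/tan(x) + 18*cos(x)/sin(x)^2)/(sin(x) + 3)^2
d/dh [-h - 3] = -1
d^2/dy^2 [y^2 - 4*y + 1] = 2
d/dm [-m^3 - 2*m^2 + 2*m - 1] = -3*m^2 - 4*m + 2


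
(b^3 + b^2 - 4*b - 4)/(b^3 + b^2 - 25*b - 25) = (b^2 - 4)/(b^2 - 25)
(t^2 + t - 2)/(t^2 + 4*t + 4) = (t - 1)/(t + 2)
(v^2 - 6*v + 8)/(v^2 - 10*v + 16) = (v - 4)/(v - 8)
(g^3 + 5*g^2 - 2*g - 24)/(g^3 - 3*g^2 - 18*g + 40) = (g + 3)/(g - 5)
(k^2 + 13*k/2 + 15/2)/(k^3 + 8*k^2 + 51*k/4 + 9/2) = 2*(k + 5)/(2*k^2 + 13*k + 6)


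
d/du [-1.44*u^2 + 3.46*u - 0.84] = 3.46 - 2.88*u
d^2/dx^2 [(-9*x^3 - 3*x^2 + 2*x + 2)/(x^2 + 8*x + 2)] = 8*(-133*x^3 - 102*x^2 - 18*x + 20)/(x^6 + 24*x^5 + 198*x^4 + 608*x^3 + 396*x^2 + 96*x + 8)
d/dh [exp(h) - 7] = exp(h)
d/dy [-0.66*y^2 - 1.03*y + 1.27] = -1.32*y - 1.03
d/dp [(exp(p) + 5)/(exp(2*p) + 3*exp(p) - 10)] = -exp(p)/(exp(2*p) - 4*exp(p) + 4)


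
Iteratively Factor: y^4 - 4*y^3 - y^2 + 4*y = (y)*(y^3 - 4*y^2 - y + 4) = y*(y - 1)*(y^2 - 3*y - 4) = y*(y - 1)*(y + 1)*(y - 4)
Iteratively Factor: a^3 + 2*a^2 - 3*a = (a + 3)*(a^2 - a) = (a - 1)*(a + 3)*(a)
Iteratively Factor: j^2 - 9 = (j + 3)*(j - 3)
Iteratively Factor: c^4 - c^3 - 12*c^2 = (c)*(c^3 - c^2 - 12*c) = c*(c + 3)*(c^2 - 4*c) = c^2*(c + 3)*(c - 4)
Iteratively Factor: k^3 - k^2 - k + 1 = (k - 1)*(k^2 - 1) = (k - 1)^2*(k + 1)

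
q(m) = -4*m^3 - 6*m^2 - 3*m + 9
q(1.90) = -45.80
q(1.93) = -47.90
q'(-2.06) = -29.20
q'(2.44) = -103.72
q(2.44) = -92.15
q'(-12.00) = -1587.00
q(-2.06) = 24.69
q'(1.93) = -70.86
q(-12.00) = 6093.00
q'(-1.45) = -10.83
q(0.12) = 8.55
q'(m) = -12*m^2 - 12*m - 3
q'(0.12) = -4.61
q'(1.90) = -69.12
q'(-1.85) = -21.87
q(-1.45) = 12.93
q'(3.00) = -147.00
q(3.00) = -162.00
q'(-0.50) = 0.00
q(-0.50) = 9.50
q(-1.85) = 19.34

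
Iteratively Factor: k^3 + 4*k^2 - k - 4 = (k - 1)*(k^2 + 5*k + 4) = (k - 1)*(k + 4)*(k + 1)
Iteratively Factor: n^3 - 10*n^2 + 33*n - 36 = (n - 4)*(n^2 - 6*n + 9) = (n - 4)*(n - 3)*(n - 3)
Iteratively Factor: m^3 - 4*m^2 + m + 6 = (m + 1)*(m^2 - 5*m + 6) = (m - 2)*(m + 1)*(m - 3)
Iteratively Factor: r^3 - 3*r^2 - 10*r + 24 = (r + 3)*(r^2 - 6*r + 8) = (r - 4)*(r + 3)*(r - 2)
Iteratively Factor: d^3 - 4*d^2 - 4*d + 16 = (d - 4)*(d^2 - 4) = (d - 4)*(d + 2)*(d - 2)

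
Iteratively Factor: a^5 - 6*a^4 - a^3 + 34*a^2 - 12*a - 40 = (a + 1)*(a^4 - 7*a^3 + 6*a^2 + 28*a - 40) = (a - 5)*(a + 1)*(a^3 - 2*a^2 - 4*a + 8) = (a - 5)*(a - 2)*(a + 1)*(a^2 - 4) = (a - 5)*(a - 2)*(a + 1)*(a + 2)*(a - 2)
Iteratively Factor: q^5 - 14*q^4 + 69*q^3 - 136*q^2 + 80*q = (q - 5)*(q^4 - 9*q^3 + 24*q^2 - 16*q) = (q - 5)*(q - 4)*(q^3 - 5*q^2 + 4*q) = (q - 5)*(q - 4)^2*(q^2 - q) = q*(q - 5)*(q - 4)^2*(q - 1)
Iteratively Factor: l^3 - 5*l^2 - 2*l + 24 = (l - 4)*(l^2 - l - 6) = (l - 4)*(l + 2)*(l - 3)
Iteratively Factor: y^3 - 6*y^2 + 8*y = (y)*(y^2 - 6*y + 8) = y*(y - 2)*(y - 4)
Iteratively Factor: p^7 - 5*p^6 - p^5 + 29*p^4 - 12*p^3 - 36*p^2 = (p)*(p^6 - 5*p^5 - p^4 + 29*p^3 - 12*p^2 - 36*p) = p*(p - 3)*(p^5 - 2*p^4 - 7*p^3 + 8*p^2 + 12*p) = p*(p - 3)*(p + 2)*(p^4 - 4*p^3 + p^2 + 6*p) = p*(p - 3)^2*(p + 2)*(p^3 - p^2 - 2*p) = p*(p - 3)^2*(p + 1)*(p + 2)*(p^2 - 2*p) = p^2*(p - 3)^2*(p + 1)*(p + 2)*(p - 2)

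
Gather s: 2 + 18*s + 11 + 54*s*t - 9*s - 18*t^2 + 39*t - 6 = s*(54*t + 9) - 18*t^2 + 39*t + 7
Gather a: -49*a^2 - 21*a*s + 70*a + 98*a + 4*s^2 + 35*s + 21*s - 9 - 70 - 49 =-49*a^2 + a*(168 - 21*s) + 4*s^2 + 56*s - 128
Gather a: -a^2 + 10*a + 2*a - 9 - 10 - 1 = -a^2 + 12*a - 20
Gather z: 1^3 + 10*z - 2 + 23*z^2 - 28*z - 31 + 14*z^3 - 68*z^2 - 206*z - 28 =14*z^3 - 45*z^2 - 224*z - 60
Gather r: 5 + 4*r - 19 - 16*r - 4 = -12*r - 18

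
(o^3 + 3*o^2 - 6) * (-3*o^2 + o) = -3*o^5 - 8*o^4 + 3*o^3 + 18*o^2 - 6*o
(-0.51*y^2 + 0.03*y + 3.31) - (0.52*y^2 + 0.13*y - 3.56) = -1.03*y^2 - 0.1*y + 6.87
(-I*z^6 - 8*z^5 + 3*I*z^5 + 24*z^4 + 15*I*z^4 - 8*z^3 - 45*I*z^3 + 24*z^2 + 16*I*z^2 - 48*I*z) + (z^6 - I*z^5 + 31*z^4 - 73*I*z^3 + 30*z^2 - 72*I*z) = z^6 - I*z^6 - 8*z^5 + 2*I*z^5 + 55*z^4 + 15*I*z^4 - 8*z^3 - 118*I*z^3 + 54*z^2 + 16*I*z^2 - 120*I*z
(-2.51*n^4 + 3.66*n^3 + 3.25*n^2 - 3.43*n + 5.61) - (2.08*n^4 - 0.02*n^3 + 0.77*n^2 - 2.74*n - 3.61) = -4.59*n^4 + 3.68*n^3 + 2.48*n^2 - 0.69*n + 9.22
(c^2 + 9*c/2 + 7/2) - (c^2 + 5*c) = 7/2 - c/2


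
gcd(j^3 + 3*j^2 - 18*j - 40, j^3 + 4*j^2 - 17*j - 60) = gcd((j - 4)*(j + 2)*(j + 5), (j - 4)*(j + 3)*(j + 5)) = j^2 + j - 20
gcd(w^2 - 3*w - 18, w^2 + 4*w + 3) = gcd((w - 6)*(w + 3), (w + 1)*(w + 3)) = w + 3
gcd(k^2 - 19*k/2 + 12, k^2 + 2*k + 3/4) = 1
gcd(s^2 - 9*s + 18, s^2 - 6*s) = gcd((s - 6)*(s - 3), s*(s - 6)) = s - 6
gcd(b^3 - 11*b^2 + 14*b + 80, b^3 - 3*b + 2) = b + 2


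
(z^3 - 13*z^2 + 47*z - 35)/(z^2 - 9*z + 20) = (z^2 - 8*z + 7)/(z - 4)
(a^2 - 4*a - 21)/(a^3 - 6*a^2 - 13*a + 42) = 1/(a - 2)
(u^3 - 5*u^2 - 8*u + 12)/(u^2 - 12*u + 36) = (u^2 + u - 2)/(u - 6)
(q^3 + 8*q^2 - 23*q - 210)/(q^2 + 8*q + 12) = (q^2 + 2*q - 35)/(q + 2)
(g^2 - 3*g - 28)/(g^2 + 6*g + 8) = (g - 7)/(g + 2)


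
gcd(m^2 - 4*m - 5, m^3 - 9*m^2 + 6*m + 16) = m + 1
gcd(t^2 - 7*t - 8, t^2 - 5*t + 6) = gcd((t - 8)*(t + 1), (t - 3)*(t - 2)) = 1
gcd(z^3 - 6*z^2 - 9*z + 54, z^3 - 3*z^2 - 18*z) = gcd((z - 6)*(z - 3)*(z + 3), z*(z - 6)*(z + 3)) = z^2 - 3*z - 18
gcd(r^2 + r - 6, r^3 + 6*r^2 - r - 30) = r^2 + r - 6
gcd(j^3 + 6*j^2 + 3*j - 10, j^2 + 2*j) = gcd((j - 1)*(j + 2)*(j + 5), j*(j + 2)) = j + 2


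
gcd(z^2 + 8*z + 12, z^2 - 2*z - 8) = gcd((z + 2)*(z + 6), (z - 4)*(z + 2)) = z + 2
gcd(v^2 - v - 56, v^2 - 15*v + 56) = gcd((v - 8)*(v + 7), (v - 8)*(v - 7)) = v - 8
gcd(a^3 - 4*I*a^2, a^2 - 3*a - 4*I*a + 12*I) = a - 4*I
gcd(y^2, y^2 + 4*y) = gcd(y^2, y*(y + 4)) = y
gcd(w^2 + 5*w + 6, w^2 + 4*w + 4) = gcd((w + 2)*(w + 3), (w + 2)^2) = w + 2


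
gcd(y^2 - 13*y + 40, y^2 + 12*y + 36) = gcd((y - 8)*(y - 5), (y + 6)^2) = 1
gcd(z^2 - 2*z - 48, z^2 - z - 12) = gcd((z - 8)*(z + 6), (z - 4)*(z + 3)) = 1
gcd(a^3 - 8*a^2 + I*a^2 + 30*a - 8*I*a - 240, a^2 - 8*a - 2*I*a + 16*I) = a - 8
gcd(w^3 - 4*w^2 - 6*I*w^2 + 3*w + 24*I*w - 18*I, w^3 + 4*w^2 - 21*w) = w - 3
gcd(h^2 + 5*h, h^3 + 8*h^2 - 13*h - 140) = h + 5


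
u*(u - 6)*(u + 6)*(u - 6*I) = u^4 - 6*I*u^3 - 36*u^2 + 216*I*u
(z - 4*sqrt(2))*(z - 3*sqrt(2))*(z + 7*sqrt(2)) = z^3 - 74*z + 168*sqrt(2)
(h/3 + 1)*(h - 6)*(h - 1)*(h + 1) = h^4/3 - h^3 - 19*h^2/3 + h + 6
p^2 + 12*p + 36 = (p + 6)^2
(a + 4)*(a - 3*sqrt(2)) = a^2 - 3*sqrt(2)*a + 4*a - 12*sqrt(2)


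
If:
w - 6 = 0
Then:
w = 6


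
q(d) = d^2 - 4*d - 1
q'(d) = 2*d - 4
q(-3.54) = 25.69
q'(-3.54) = -11.08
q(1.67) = -4.89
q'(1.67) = -0.66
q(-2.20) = 12.64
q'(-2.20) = -8.40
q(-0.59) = 1.71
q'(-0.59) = -5.18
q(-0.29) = 0.24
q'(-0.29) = -4.58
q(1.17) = -4.31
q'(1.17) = -1.66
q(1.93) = -5.00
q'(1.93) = -0.14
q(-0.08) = -0.67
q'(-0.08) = -4.16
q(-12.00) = 191.00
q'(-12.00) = -28.00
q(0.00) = -1.00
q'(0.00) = -4.00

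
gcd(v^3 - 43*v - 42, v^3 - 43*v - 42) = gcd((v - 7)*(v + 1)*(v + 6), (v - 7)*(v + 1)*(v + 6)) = v^3 - 43*v - 42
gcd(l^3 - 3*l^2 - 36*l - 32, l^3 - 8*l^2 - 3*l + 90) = 1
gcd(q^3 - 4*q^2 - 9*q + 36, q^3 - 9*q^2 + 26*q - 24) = q^2 - 7*q + 12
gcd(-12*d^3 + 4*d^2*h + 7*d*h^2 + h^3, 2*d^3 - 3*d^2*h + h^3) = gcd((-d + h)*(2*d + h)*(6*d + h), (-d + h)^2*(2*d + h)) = 2*d^2 - d*h - h^2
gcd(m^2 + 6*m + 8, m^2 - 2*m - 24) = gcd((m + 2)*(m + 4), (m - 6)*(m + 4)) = m + 4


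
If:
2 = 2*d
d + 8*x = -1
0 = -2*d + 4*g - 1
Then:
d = 1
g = 3/4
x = -1/4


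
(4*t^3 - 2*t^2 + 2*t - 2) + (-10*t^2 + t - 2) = 4*t^3 - 12*t^2 + 3*t - 4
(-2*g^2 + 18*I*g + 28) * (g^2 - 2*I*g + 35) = -2*g^4 + 22*I*g^3 - 6*g^2 + 574*I*g + 980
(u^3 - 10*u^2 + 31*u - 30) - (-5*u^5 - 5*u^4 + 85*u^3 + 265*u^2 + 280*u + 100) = 5*u^5 + 5*u^4 - 84*u^3 - 275*u^2 - 249*u - 130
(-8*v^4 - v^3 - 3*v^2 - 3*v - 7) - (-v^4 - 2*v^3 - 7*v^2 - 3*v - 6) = -7*v^4 + v^3 + 4*v^2 - 1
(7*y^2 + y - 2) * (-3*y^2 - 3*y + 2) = -21*y^4 - 24*y^3 + 17*y^2 + 8*y - 4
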